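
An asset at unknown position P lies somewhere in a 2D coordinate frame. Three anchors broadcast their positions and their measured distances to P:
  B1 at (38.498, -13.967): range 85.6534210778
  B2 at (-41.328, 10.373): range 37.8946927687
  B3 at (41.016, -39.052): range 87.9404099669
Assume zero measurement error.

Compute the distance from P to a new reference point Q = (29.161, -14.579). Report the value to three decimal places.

76.339

eq1: (x − 38.498)² + (y + 13.967)² = 85.6534210778²
eq2: (x + 41.328)² + (y − 10.373)² = 37.8946927687²
eq3: (x − 41.016)² + (y + 39.052)² = 87.9404099669²
eq1−eq3, eq1−eq2 (x²,y² cancel):
  5.036·x − 50.170·y = 1133.190704
  -159.652·x + 48.680·y = 6038.930422
det = 5.036·48.680 − -50.170·-159.652 = -7764.588360
x = (1133.190704·48.680 − -50.170·6038.930422) / -7764.588360 = -46.124385
y = (5.036·6038.930422 − 1133.190704·-159.652) / -7764.588360 = -27.216925
|P − Q| = √((-46.124385 − 29.161)² + (-27.216925 − -14.579)²) = 76.338760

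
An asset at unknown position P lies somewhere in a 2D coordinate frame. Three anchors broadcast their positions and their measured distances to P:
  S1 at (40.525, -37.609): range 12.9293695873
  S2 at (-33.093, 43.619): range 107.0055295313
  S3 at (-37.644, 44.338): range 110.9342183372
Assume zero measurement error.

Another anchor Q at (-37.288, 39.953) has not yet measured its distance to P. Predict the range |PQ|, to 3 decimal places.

eq1: (x − 40.525)² + (y + 37.609)² = 12.9293695873²
eq2: (x + 33.093)² + (y − 43.619)² = 107.0055295313²
eq3: (x + 37.644)² + (y − 44.338)² = 110.9342183372²
eq3−eq1, eq3−eq2 (x²,y² cancel):
  156.338·x − 163.894·y = 11813.015726
  9.102·x − 1.438·y = 471.052278
det = 156.338·-1.438 − -163.894·9.102 = 1266.949144
x = (11813.015726·-1.438 − -163.894·471.052278) / 1266.949144 = 47.527974
y = (156.338·471.052278 − 11813.015726·9.102) / 1266.949144 = -26.740377
|P − Q| = √((47.527974 − -37.288)² + (-26.740377 − 39.953)²) = 107.896969

107.897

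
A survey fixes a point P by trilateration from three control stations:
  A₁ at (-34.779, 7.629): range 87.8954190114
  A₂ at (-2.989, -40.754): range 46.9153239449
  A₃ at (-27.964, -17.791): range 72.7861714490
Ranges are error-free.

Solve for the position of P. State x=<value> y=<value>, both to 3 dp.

x=43.252 y=-32.828

eq1: (x + 34.779)² + (y − 7.629)² = 87.8954190114²
eq2: (x + 2.989)² + (y + 40.754)² = 46.9153239449²
eq3: (x + 27.964)² + (y + 17.791)² = 72.7861714490²
eq2−eq1, eq2−eq3 (x²,y² cancel):
  -63.580·x + 96.766·y = -5926.599217
  -49.950·x + 45.926·y = -3668.096793
det = -63.580·45.926 − 96.766·-49.950 = 1913.486620
x = (-5926.599217·45.926 − 96.766·-3668.096793) / 1913.486620 = 43.251966
y = (-63.580·-3668.096793 − -5926.599217·-49.950) / 1913.486620 = -32.828051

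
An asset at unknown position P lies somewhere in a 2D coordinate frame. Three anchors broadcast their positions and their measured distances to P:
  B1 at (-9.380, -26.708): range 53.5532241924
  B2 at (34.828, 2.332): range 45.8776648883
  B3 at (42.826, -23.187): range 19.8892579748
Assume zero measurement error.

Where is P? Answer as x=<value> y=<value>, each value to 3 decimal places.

x=41.622 y=-43.040

eq1: (x + 9.380)² + (y + 26.708)² = 53.5532241924²
eq2: (x − 34.828)² + (y − 2.332)² = 45.8776648883²
eq3: (x − 42.826)² + (y + 23.187)² = 19.8892579748²
eq3−eq1, eq3−eq2 (x²,y² cancel):
  -104.412·x − 7.042·y = -4042.766820
  -15.996·x + 51.038·y = -2862.452990
det = -104.412·51.038 − -7.042·-15.996 = -5441.623488
x = (-4042.766820·51.038 − -7.042·-2862.452990) / -5441.623488 = 41.622161
y = (-104.412·-2862.452990 − -4042.766820·-15.996) / -5441.623488 = -43.039792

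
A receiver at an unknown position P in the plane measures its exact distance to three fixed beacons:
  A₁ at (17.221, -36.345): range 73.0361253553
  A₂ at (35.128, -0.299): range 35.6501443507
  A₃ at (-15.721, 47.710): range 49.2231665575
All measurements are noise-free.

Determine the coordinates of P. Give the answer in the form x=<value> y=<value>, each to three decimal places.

eq1: (x − 17.221)² + (y + 36.345)² = 73.0361253553²
eq2: (x − 35.128)² + (y + 0.299)² = 35.6501443507²
eq3: (x + 15.721)² + (y − 47.710)² = 49.2231665575²
eq3−eq1, eq3−eq2 (x²,y² cancel):
  65.884·x − 168.110·y = -3817.227556
  101.698·x − 96.018·y = -137.340822
det = 65.884·-96.018 − -168.110·101.698 = 10770.400868
x = (-3817.227556·-96.018 − -168.110·-137.340822) / 10770.400868 = 31.886853
y = (65.884·-137.340822 − -3817.227556·101.698) / 10770.400868 = 35.203504

x=31.887 y=35.204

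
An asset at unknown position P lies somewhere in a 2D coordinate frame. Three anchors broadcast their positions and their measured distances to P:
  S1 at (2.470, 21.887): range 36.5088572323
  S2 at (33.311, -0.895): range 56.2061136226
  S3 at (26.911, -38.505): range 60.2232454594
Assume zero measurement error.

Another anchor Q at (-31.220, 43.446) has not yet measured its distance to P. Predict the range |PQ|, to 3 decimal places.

eq1: (x − 2.470)² + (y − 21.887)² = 36.5088572323²
eq2: (x − 33.311)² + (y + 0.895)² = 56.2061136226²
eq3: (x − 26.911)² + (y + 38.505)² = 60.2232454594²
eq1−eq3, eq1−eq2 (x²,y² cancel):
  48.882·x − 120.784·y = -572.247360
  61.682·x − 45.564·y = -1200.948475
det = 48.882·-45.564 − -120.784·61.682 = 5222.939240
x = (-572.247360·-45.564 − -120.784·-1200.948475) / 5222.939240 = -22.780560
y = (48.882·-1200.948475 − -572.247360·61.682) / 5222.939240 = -4.481653
|P − Q| = √((-22.780560 − -31.220)² + (-4.481653 − 43.446)²) = 48.665019

48.665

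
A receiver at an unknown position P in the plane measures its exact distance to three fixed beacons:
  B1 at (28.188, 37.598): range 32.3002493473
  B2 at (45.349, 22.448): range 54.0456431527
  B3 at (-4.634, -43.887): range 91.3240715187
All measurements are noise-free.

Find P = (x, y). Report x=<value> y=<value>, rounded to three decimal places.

eq1: (x − 28.188)² + (y − 37.598)² = 32.3002493473²
eq2: (x − 45.349)² + (y − 22.448)² = 54.0456431527²
eq3: (x + 4.634)² + (y + 43.887)² = 91.3240715187²
eq1−eq3, eq1−eq2 (x²,y² cancel):
  -65.644·x − 162.970·y = -7557.410154
  34.322·x − 30.300·y = -1525.353879
det = -65.644·-30.300 − -162.970·34.322 = 7582.469540
x = (-7557.410154·-30.300 − -162.970·-1525.353879) / 7582.469540 = -2.584566
y = (-65.644·-1525.353879 − -7557.410154·34.322) / 7582.469540 = 47.414073

x=-2.585 y=47.414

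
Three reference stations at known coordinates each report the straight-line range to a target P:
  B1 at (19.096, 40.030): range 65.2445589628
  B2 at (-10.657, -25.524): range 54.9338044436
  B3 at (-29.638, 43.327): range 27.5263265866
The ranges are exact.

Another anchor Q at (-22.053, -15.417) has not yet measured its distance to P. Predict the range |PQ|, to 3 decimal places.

eq1: (x − 19.096)² + (y − 40.030)² = 65.2445589628²
eq2: (x + 10.657)² + (y + 25.524)² = 54.9338044436²
eq3: (x + 29.638)² + (y − 43.327)² = 27.5263265866²
eq2−eq3, eq2−eq1 (x²,y² cancel):
  -37.962·x + 137.702·y = 4250.617963
  59.506·x + 131.108·y = -37.117713
det = -37.962·131.108 − 137.702·59.506 = -13171.217108
x = (4250.617963·131.108 − 137.702·-37.117713) / -13171.217108 = -42.699258
y = (-37.962·-37.117713 − 4250.617963·59.506) / -13171.217108 = 19.096808
|P − Q| = √((-42.699258 − -22.053)² + (19.096808 − -15.417)²) = 40.217794

40.218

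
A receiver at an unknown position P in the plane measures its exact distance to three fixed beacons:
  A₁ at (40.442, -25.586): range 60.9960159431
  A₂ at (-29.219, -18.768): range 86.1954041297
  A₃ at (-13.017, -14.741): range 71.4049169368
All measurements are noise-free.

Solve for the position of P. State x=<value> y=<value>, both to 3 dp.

eq1: (x − 40.442)² + (y + 25.586)² = 60.9960159431²
eq2: (x + 29.219)² + (y + 18.768)² = 86.1954041297²
eq3: (x + 13.017)² + (y + 14.741)² = 71.4049169368²
eq1−eq2, eq1−eq3 (x²,y² cancel):
  -139.322·x + 13.636·y = -4793.344707
  -106.918·x + 21.690·y = -3281.607592
det = -139.322·21.690 − 13.636·-106.918 = -1563.960332
x = (-4793.344707·21.690 − 13.636·-3281.607592) / -1563.960332 = 37.865184
y = (-139.322·-3281.607592 − -4793.344707·-106.918) / -1563.960332 = 35.355562

x=37.865 y=35.356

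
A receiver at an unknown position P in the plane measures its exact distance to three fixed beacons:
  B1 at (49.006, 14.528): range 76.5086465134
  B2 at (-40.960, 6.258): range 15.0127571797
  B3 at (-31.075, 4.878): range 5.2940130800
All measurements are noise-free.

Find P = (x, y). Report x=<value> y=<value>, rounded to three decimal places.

x=-26.504 y=2.207

eq1: (x − 49.006)² + (y − 14.528)² = 76.5086465134²
eq2: (x + 40.960)² + (y − 6.258)² = 15.0127571797²
eq3: (x + 31.075)² + (y − 4.878)² = 5.2940130800²
eq3−eq2, eq3−eq1 (x²,y² cancel):
  -19.770·x + 2.760·y = 530.077351
  160.162·x + 19.300·y = -4202.346106
det = -19.770·19.300 − 2.760·160.162 = -823.608120
x = (530.077351·19.300 − 2.760·-4202.346106) / -823.608120 = -26.504071
y = (-19.770·-4202.346106 − 530.077351·160.162) / -823.608120 = 2.207198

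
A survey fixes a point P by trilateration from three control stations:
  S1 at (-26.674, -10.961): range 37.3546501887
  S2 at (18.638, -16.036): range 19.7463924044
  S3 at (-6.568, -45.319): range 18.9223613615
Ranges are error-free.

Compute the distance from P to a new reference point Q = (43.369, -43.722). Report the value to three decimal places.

40.424

eq1: (x + 26.674)² + (y + 10.961)² = 37.3546501887²
eq2: (x − 18.638)² + (y + 16.036)² = 19.7463924044²
eq3: (x + 6.568)² + (y + 45.319)² = 18.9223613615²
eq1−eq3, eq1−eq2 (x²,y² cancel):
  40.212·x − 68.716·y = 2302.618719
  90.624·x − 10.150·y = 778.332421
det = 40.212·-10.150 − -68.716·90.624 = 5819.166984
x = (2302.618719·-10.150 − -68.716·778.332421) / 5819.166984 = 5.174677
y = (40.212·778.332421 − 2302.618719·90.624) / 5819.166984 = -30.481032
|P − Q| = √((5.174677 − 43.369)² + (-30.481032 − -43.722)²) = 40.424368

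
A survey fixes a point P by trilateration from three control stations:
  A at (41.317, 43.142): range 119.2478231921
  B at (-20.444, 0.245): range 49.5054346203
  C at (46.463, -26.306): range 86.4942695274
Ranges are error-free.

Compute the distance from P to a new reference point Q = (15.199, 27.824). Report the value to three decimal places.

eq1: (x − 41.317)² + (y − 43.142)² = 119.2478231921²
eq2: (x + 20.444)² + (y − 0.245)² = 49.5054346203²
eq3: (x − 46.463)² + (y + 26.306)² = 86.4942695274²
eq1−eq2, eq1−eq3 (x²,y² cancel):
  -123.522·x − 85.794·y = 8618.945787
  10.292·x − 138.896·y = 6021.274027
det = -123.522·-138.896 − -85.794·10.292 = 18039.703560
x = (8618.945787·-138.896 − -85.794·6021.274027) / 18039.703560 = -37.725005
y = (-123.522·6021.274027 − 8618.945787·10.292) / 18039.703560 = -46.146324
|P − Q| = √((-37.725005 − 15.199)² + (-46.146324 − 27.824)²) = 90.953610

90.954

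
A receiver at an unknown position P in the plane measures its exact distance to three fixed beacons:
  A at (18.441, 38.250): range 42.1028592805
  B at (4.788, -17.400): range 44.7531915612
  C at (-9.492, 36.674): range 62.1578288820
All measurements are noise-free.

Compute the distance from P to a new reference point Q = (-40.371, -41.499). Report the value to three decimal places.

eq1: (x − 18.441)² + (y − 38.250)² = 42.1028592805²
eq2: (x − 4.788)² + (y + 17.400)² = 44.7531915612²
eq3: (x + 9.492)² + (y − 36.674)² = 62.1578288820²
eq2−eq3, eq2−eq1 (x²,y² cancel):
  -28.560·x + 108.148·y = -751.352140
  27.306·x + 111.300·y = 1707.645432
det = -28.560·111.300 − 108.148·27.306 = -6131.817288
x = (-751.352140·111.300 − 108.148·1707.645432) / -6131.817288 = 43.756022
y = (-28.560·1707.645432 − -751.352140·27.306) / -6131.817288 = 4.607758
|P − Q| = √((43.756022 − -40.371)² + (4.607758 − -41.499)²) = 95.933253

95.933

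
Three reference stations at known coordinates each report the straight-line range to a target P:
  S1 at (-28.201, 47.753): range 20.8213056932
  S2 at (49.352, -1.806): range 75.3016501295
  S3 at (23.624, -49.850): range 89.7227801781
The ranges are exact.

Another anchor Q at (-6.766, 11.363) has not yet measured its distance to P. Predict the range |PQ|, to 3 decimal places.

21.604

eq1: (x + 28.201)² + (y − 47.753)² = 20.8213056932²
eq2: (x − 49.352)² + (y + 1.806)² = 75.3016501295²
eq3: (x − 23.624)² + (y + 49.850)² = 89.7227801781²
eq2−eq1, eq2−eq3 (x²,y² cancel):
  -155.106·x + 99.118·y = 5873.575611
  -51.456·x − 96.088·y = -1775.604435
det = -155.106·-96.088 − 99.118·-51.456 = 20004.041136
x = (5873.575611·-96.088 − 99.118·-1775.604435) / 20004.041136 = -19.415366
y = (-155.106·-1775.604435 − 5873.575611·-51.456) / 20004.041136 = 28.876046
|P − Q| = √((-19.415366 − -6.766)² + (28.876046 − 11.363)²) = 21.603547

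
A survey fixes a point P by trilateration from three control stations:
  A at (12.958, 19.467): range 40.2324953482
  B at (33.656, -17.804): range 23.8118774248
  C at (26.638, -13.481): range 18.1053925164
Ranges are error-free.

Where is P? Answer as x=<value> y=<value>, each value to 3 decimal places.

eq1: (x − 12.958)² + (y − 19.467)² = 40.2324953482²
eq2: (x − 33.656)² + (y + 17.804)² = 23.8118774248²
eq3: (x − 26.638)² + (y + 13.481)² = 18.1053925164²
eq2−eq1, eq2−eq3 (x²,y² cancel):
  -41.396·x + 74.542·y = -1954.483074
  -14.036·x + 8.646·y = -319.188079
det = -41.396·8.646 − 74.542·-14.036 = 688.361696
x = (-1954.483074·8.646 − 74.542·-319.188079) / 688.361696 = 10.015748
y = (-41.396·-319.188079 − -1954.483074·-14.036) / 688.361696 = -20.657766

x=10.016 y=-20.658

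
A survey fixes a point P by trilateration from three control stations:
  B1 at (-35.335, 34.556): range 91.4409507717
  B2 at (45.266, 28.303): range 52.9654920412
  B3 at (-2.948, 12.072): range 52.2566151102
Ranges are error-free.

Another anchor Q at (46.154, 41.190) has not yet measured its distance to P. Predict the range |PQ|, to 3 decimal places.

65.804

eq1: (x + 35.335)² + (y − 34.556)² = 91.4409507717²
eq2: (x − 45.266)² + (y − 28.303)² = 52.9654920412²
eq3: (x + 2.948)² + (y − 12.072)² = 52.2566151102²
eq2−eq3, eq2−eq1 (x²,y² cancel):
  -96.428·x − 32.462·y = -2621.057153
  -161.202·x + 12.506·y = -5963.495335
det = -96.428·12.506 − -32.462·-161.202 = -6438.867892
x = (-2621.057153·12.506 − -32.462·-5963.495335) / -6438.867892 = 35.156169
y = (-96.428·-5963.495335 − -2621.057153·-161.202) / -6438.867892 = -23.688679
|P − Q| = √((35.156169 − 46.154)² + (-23.688679 − 41.190)²) = 65.804219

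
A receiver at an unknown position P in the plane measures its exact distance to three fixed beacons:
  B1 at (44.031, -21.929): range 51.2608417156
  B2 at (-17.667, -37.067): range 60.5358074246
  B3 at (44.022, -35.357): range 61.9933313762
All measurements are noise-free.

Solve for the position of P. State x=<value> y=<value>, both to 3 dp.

x=10.265 y=16.640

eq1: (x − 44.031)² + (y + 21.929)² = 51.2608417156²
eq2: (x + 17.667)² + (y + 37.067)² = 60.5358074246²
eq3: (x − 44.022)² + (y + 35.357)² = 61.9933313762²
eq3−eq2, eq3−eq1 (x²,y² cancel):
  -123.378·x − 3.420·y = -1323.379400
  0.018·x + 26.856·y = 447.055311
det = -123.378·26.856 − -3.420·0.018 = -3313.378008
x = (-1323.379400·26.856 − -3.420·447.055311) / -3313.378008 = 10.264977
y = (-123.378·447.055311 − -1323.379400·0.018) / -3313.378008 = 16.639505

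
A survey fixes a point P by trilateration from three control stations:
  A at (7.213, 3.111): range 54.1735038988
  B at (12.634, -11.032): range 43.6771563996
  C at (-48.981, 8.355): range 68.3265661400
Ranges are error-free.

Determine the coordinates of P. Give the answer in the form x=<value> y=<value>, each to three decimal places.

x=-10.480 y=-48.092

eq1: (x − 7.213)² + (y − 3.111)² = 54.1735038988²
eq2: (x − 12.634)² + (y + 11.032)² = 43.6771563996²
eq3: (x + 48.981)² + (y − 8.355)² = 68.3265661400²
eq2−eq3, eq2−eq1 (x²,y² cancel):
  -123.230·x + 38.774·y = -573.204243
  -10.842·x + 28.286·y = -1246.691824
det = -123.230·28.286 − 38.774·-10.842 = -3065.296072
x = (-573.204243·28.286 − 38.774·-1246.691824) / -3065.296072 = -10.480415
y = (-123.230·-1246.691824 − -573.204243·-10.842) / -3065.296072 = -48.091652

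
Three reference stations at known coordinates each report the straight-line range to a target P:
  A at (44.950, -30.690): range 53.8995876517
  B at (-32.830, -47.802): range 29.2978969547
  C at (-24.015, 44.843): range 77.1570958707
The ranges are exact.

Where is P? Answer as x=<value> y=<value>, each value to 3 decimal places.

eq1: (x − 44.950)² + (y + 30.690)² = 53.8995876517²
eq2: (x + 32.830)² + (y + 47.802)² = 29.2978969547²
eq3: (x + 24.015)² + (y − 44.843)² = 77.1570958707²
eq2−eq3, eq2−eq1 (x²,y² cancel):
  17.630·x + 185.290·y = -5870.075907
  155.560·x + 34.224·y = -2447.260287
det = 17.630·34.224 − 185.290·155.560 = -28220.343280
x = (-5870.075907·34.224 − 185.290·-2447.260287) / -28220.343280 = -8.949409
y = (17.630·-2447.260287 − -5870.075907·155.560) / -28220.343280 = -30.828959

x=-8.949 y=-30.829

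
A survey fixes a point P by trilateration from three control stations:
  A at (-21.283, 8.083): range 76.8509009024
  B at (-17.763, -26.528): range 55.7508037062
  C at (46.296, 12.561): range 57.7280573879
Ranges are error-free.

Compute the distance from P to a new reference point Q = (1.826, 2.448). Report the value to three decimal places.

57.233

eq1: (x + 21.283)² + (y − 8.083)² = 76.8509009024²
eq2: (x + 17.763)² + (y + 26.528)² = 55.7508037062²
eq3: (x − 46.296)² + (y − 12.561)² = 57.7280573879²
eq3−eq1, eq3−eq2 (x²,y² cancel):
  -135.158·x − 8.956·y = -4356.329719
  -128.118·x − 78.178·y = -1057.462888
det = -135.158·-78.178 − -8.956·-128.118 = 9418.957316
x = (-4356.329719·-78.178 − -8.956·-1057.462888) / 9418.957316 = 35.152352
y = (-135.158·-1057.462888 − -4356.329719·-128.118) / 9418.957316 = -44.081279
|P − Q| = √((35.152352 − 1.826)² + (-44.081279 − 2.448)²) = 57.233028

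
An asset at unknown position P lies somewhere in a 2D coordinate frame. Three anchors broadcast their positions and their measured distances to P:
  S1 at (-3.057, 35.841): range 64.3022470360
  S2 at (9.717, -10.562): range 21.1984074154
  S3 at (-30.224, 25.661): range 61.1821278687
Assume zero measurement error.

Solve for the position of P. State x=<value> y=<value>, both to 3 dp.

eq1: (x + 3.057)² + (y − 35.841)² = 64.3022470360²
eq2: (x − 9.717)² + (y + 10.562)² = 21.1984074154²
eq3: (x + 30.224)² + (y − 25.661)² = 61.1821278687²
eq2−eq3, eq2−eq1 (x²,y² cancel):
  -79.882·x + 72.446·y = -1927.879130
  -25.548·x + 92.806·y = -2597.459900
det = -79.882·92.806 − 72.446·-25.548 = -5562.678484
x = (-1927.879130·92.806 − 72.446·-2597.459900) / -5562.678484 = -1.664096
y = (-79.882·-2597.459900 − -1927.879130·-25.548) / -5562.678484 = -28.446159

x=-1.664 y=-28.446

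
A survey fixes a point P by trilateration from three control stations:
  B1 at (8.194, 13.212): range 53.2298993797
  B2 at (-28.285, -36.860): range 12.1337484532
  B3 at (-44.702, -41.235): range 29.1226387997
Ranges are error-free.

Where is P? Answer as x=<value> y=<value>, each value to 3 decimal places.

x=-16.508 y=-33.939

eq1: (x − 8.194)² + (y − 13.212)² = 53.2298993797²
eq2: (x + 28.285)² + (y + 36.860)² = 12.1337484532²
eq3: (x + 44.702)² + (y + 41.235)² = 29.1226387997²
eq1−eq3, eq1−eq2 (x²,y² cancel):
  -105.792·x − 108.894·y = 5442.189546
  -72.958·x − 100.144·y = 4603.196581
det = -105.792·-100.144 − -108.894·-72.958 = 2649.745596
x = (5442.189546·-100.144 − -108.894·4603.196581) / 2649.745596 = -16.508053
y = (-105.792·4603.196581 − 5442.189546·-72.958) / 2649.745596 = -33.939148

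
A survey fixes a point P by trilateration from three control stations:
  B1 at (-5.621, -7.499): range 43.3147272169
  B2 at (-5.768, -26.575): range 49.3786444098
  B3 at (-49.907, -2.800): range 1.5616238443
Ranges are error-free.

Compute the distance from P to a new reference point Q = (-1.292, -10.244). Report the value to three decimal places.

48.008

eq1: (x + 5.621)² + (y + 7.499)² = 43.3147272169²
eq2: (x + 5.768)² + (y + 26.575)² = 49.3786444098²
eq3: (x + 49.907)² + (y + 2.800)² = 1.5616238443²
eq3−eq1, eq3−eq2 (x²,y² cancel):
  88.572·x − 9.398·y = -4284.444932
  88.278·x − 47.550·y = -4194.860055
det = 88.572·-47.550 − -9.398·88.278 = -3381.961956
x = (-4284.444932·-47.550 − -9.398·-4194.860055) / -3381.961956 = -48.581878
y = (88.572·-4194.860055 − -4284.444932·88.278) / -3381.961956 = -1.973732
|P − Q| = √((-48.581878 − -1.292)² + (-1.973732 − -10.244)²) = 48.007602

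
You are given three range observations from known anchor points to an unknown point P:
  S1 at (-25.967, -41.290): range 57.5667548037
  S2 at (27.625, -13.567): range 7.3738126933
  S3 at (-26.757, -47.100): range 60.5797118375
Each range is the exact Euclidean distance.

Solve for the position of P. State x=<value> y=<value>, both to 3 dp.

x=27.881 y=-20.936

eq1: (x + 25.967)² + (y + 41.290)² = 57.5667548037²
eq2: (x − 27.625)² + (y + 13.567)² = 7.3738126933²
eq3: (x + 26.757)² + (y + 47.100)² = 60.5797118375²
eq2−eq3, eq2−eq1 (x²,y² cancel):
  -108.764·x − 67.066·y = -1628.385438
  -107.184·x − 55.446·y = -1827.613070
det = -108.764·-55.446 − -67.066·-107.184 = -1157.873400
x = (-1628.385438·-55.446 − -67.066·-1827.613070) / -1157.873400 = 27.881493
y = (-108.764·-1827.613070 − -1628.385438·-107.184) / -1157.873400 = -20.936350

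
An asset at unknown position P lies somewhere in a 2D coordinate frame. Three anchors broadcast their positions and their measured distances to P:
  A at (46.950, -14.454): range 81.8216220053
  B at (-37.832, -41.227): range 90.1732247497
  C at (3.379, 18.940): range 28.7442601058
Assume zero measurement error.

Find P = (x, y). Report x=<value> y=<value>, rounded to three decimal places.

x=-9.808 y=44.481

eq1: (x − 46.950)² + (y + 14.454)² = 81.8216220053²
eq2: (x + 37.832)² + (y + 41.227)² = 90.1732247497²
eq3: (x − 3.379)² + (y − 18.940)² = 28.7442601058²
eq1−eq2, eq1−eq3 (x²,y² cancel):
  -169.564·x − 53.546·y = -718.727497
  -87.142·x + 66.788·y = 3825.465964
det = -169.564·66.788 − -53.546·-87.142 = -15990.945964
x = (-718.727497·66.788 − -53.546·3825.465964) / -15990.945964 = -9.807802
y = (-169.564·3825.465964 − -718.727497·-87.142) / -15990.945964 = 44.480962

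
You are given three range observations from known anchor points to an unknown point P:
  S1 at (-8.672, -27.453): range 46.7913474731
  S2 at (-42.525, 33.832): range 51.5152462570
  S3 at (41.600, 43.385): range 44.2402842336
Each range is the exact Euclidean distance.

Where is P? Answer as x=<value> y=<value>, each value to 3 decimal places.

x=6.139 y=16.932

eq1: (x + 8.672)² + (y + 27.453)² = 46.7913474731²
eq2: (x + 42.525)² + (y − 33.832)² = 51.5152462570²
eq3: (x − 41.600)² + (y − 43.385)² = 44.2402842336²
eq2−eq3, eq2−eq1 (x²,y² cancel):
  168.250·x + 19.106·y = 1356.456224
  67.706·x − 122.570·y = -1659.718657
det = 168.250·-122.570 − 19.106·67.706 = -21915.993336
x = (1356.456224·-122.570 − 19.106·-1659.718657) / -21915.993336 = 6.139364
y = (168.250·-1659.718657 − 1356.456224·67.706) / -21915.993336 = 16.932287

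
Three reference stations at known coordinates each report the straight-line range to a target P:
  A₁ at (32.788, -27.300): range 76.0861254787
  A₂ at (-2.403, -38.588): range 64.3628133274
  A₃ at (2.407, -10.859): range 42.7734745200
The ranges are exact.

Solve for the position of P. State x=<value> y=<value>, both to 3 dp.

x=-25.644 y=21.432

eq1: (x − 32.788)² + (y + 27.300)² = 76.0861254787²
eq2: (x + 2.403)² + (y + 38.588)² = 64.3628133274²
eq3: (x − 2.407)² + (y + 10.859)² = 42.7734745200²
eq2−eq3, eq2−eq1 (x²,y² cancel):
  9.620·x + 55.458·y = 941.904994
  70.382·x + 22.576·y = -1320.991960
det = 9.620·22.576 − 55.458·70.382 = -3686.063836
x = (941.904994·22.576 − 55.458·-1320.991960) / -3686.063836 = -25.643620
y = (9.620·-1320.991960 − 941.904994·70.382) / -3686.063836 = 21.432374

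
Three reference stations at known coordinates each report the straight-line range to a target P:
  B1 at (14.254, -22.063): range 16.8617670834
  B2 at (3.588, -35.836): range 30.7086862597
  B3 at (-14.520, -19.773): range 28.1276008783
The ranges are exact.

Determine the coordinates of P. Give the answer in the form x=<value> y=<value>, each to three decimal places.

eq1: (x − 14.254)² + (y + 22.063)² = 16.8617670834²
eq2: (x − 3.588)² + (y + 35.836)² = 30.7086862597²
eq3: (x + 14.520)² + (y + 19.773)² = 28.1276008783²
eq1−eq2, eq1−eq3 (x²,y² cancel):
  -21.332·x − 27.546·y = -51.564068
  -57.548·x + 4.580·y = -594.993298
det = -21.332·4.580 − -27.546·-57.548 = -1682.917768
x = (-51.564068·4.580 − -27.546·-594.993298) / -1682.917768 = 9.879181
y = (-21.332·-594.993298 − -51.564068·-57.548) / -1682.917768 = -5.778647

x=9.879 y=-5.779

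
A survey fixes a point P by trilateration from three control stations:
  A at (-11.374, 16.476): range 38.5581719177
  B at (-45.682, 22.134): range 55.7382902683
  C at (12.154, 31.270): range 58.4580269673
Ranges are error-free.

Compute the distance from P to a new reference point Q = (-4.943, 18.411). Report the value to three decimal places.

41.058

eq1: (x + 11.374)² + (y − 16.476)² = 38.5581719177²
eq2: (x + 45.682)² + (y − 22.134)² = 55.7382902683²
eq3: (x − 12.154)² + (y − 31.270)² = 58.4580269673²
eq2−eq3, eq2−eq1 (x²,y² cancel):
  115.672·x + 18.272·y = -1761.810379
  68.616·x − 11.316·y = -555.908248
det = 115.672·-11.316 − 18.272·68.616 = -2562.695904
x = (-1761.810379·-11.316 − 18.272·-555.908248) / -2562.695904 = -11.743181
y = (115.672·-555.908248 − -1761.810379·68.616) / -2562.695904 = -22.080404
|P − Q| = √((-11.743181 − -4.943)² + (-22.080404 − 18.411)²) = 41.058450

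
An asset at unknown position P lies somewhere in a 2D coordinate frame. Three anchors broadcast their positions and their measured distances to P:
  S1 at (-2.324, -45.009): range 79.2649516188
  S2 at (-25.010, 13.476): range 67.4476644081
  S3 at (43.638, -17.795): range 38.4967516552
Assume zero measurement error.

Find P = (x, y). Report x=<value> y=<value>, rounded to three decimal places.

eq1: (x + 2.324)² + (y + 45.009)² = 79.2649516188²
eq2: (x + 25.010)² + (y − 13.476)² = 67.4476644081²
eq3: (x − 43.638)² + (y + 17.795)² = 38.4967516552²
eq1−eq2, eq1−eq3 (x²,y² cancel):
  -45.372·x + 116.970·y = 509.636740
  91.924·x + 54.428·y = 4990.658679
det = -45.372·54.428 − 116.970·91.924 = -13221.857496
x = (509.636740·54.428 − 116.970·4990.658679) / -13221.857496 = 42.053005
y = (-45.372·4990.658679 − 509.636740·91.924) / -13221.857496 = 20.669109

x=42.053 y=20.669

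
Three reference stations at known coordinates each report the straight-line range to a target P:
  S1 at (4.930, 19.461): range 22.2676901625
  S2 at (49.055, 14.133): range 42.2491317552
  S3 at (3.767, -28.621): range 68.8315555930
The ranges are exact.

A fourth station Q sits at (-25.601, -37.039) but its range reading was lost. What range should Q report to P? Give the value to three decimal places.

eq1: (x − 4.930)² + (y − 19.461)² = 22.2676901625²
eq2: (x − 49.055)² + (y − 14.133)² = 42.2491317552²
eq3: (x − 3.767)² + (y + 28.621)² = 68.8315555930²
eq1−eq3, eq1−eq2 (x²,y² cancel):
  -2.326·x − 96.164·y = -3811.616511
  88.250·x − 10.656·y = 913.960184
det = -2.326·-10.656 − -96.164·88.250 = 8511.258856
x = (-3811.616511·-10.656 − -96.164·913.960184) / 8511.258856 = 15.098431
y = (-2.326·913.960184 − -3811.616511·88.250) / 8511.258856 = 39.271428
|P − Q| = √((15.098431 − -25.601)² + (39.271428 − -37.039)²) = 86.485404

86.485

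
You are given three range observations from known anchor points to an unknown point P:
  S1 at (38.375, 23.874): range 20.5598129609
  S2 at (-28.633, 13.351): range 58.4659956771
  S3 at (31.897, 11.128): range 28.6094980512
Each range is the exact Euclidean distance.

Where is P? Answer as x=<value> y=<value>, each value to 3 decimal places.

eq1: (x − 38.375)² + (y − 23.874)² = 20.5598129609²
eq2: (x + 28.633)² + (y − 13.351)² = 58.4659956771²
eq3: (x − 31.897)² + (y − 11.128)² = 28.6094980512²
eq2−eq1, eq2−eq3 (x²,y² cancel):
  134.016·x + 21.046·y = 4040.077353
  121.060·x − 4.446·y = 2742.922375
det = 134.016·-4.446 − 21.046·121.060 = -3143.663896
x = (4040.077353·-4.446 − 21.046·2742.922375) / -3143.663896 = 24.076915
y = (134.016·2742.922375 − 4040.077353·121.060) / -3143.663896 = 38.647986

x=24.077 y=38.648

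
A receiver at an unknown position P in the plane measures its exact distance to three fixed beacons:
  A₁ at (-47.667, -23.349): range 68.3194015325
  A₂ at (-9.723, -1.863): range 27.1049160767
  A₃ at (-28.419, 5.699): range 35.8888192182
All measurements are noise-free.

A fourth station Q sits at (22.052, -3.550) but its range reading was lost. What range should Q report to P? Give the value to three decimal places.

eq1: (x + 47.667)² + (y + 23.349)² = 68.3194015325²
eq2: (x + 9.723)² + (y + 1.863)² = 27.1049160767²
eq3: (x + 28.419)² + (y − 5.699)² = 35.8888192182²
eq2−eq3, eq2−eq1 (x²,y² cancel):
  -37.392·x + 15.124·y = 188.779795
  -75.888·x − 42.972·y = -1213.552958
det = -37.392·-42.972 − 15.124·-75.888 = 2754.539136
x = (188.779795·-42.972 − 15.124·-1213.552958) / 2754.539136 = 3.718056
y = (-37.392·-1213.552958 − 188.779795·-75.888) / 2754.539136 = 21.674513
|P − Q| = √((3.718056 − 22.052)² + (21.674513 − -3.550)²) = 31.183482

31.183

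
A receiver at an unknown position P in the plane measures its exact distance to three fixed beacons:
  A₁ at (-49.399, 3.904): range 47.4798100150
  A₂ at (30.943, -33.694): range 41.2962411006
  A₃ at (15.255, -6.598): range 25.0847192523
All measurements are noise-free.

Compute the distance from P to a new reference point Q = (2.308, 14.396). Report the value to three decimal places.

33.583

eq1: (x + 49.399)² + (y − 3.904)² = 47.4798100150²
eq2: (x − 30.943)² + (y + 33.694)² = 41.2962411006²
eq3: (x − 15.255)² + (y + 6.598)² = 25.0847192523²
eq3−eq2, eq3−eq1 (x²,y² cancel):
  31.376·x − 54.192·y = 740.369867
  -129.308·x + 21.004·y = 554.164569
det = 31.376·21.004 − -54.192·-129.308 = -6348.437632
x = (740.369867·21.004 − -54.192·554.164569) / -6348.437632 = -7.180037
y = (31.376·554.164569 − 740.369867·-129.308) / -6348.437632 = -17.819064
|P − Q| = √((-7.180037 − 2.308)² + (-17.819064 − 14.396)²) = 33.583227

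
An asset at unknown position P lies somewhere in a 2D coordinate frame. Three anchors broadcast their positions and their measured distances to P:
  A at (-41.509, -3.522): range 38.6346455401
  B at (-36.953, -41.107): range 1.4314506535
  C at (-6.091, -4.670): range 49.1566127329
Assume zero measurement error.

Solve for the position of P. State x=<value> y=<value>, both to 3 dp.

x=-38.069 y=-42.003

eq1: (x + 41.509)² + (y + 3.522)² = 38.6346455401²
eq2: (x + 36.953)² + (y + 41.107)² = 1.4314506535²
eq3: (x + 6.091)² + (y + 4.670)² = 49.1566127329²
eq1−eq2, eq1−eq3 (x²,y² cancel):
  9.112·x − 75.170·y = 2810.494878
  70.836·x − 2.296·y = -2600.229123
det = 9.112·-2.296 − -75.170·70.836 = 5303.820968
x = (2810.494878·-2.296 − -75.170·-2600.229123) / 5303.820968 = -38.069181
y = (9.112·-2600.229123 − 2810.494878·70.836) / 5303.820968 = -42.003209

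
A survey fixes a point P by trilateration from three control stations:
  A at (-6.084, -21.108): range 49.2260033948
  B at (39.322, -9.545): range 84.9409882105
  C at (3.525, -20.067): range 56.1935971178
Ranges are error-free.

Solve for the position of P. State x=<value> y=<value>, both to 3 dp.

eq1: (x + 6.084)² + (y + 21.108)² = 49.2260033948²
eq2: (x − 39.322)² + (y + 9.545)² = 84.9409882105²
eq3: (x − 3.525)² + (y + 20.067)² = 56.1935971178²
eq3−eq1, eq3−eq2 (x²,y² cancel):
  -19.218·x − 2.082·y = 801.973553
  71.594·x + 21.044·y = -2835.034526
det = -19.218·21.044 − -2.082·71.594 = -255.364884
x = (801.973553·21.044 − -2.082·-2835.034526) / -255.364884 = -42.974544
y = (-19.218·-2835.034526 − 801.973553·71.594) / -255.364884 = 11.484747

x=-42.975 y=11.485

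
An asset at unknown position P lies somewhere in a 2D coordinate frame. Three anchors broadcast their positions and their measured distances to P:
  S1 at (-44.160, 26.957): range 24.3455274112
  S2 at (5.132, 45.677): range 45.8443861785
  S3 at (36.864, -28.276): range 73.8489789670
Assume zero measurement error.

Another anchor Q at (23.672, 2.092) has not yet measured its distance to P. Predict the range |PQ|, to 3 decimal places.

eq1: (x + 44.160)² + (y − 26.957)² = 24.3455274112²
eq2: (x − 5.132)² + (y − 45.677)² = 45.8443861785²
eq3: (x − 36.864)² + (y + 28.276)² = 73.8489789670²
eq3−eq1, eq3−eq2 (x²,y² cancel):
  -162.048·x + 110.466·y = 5379.265767
  -63.464·x + 147.906·y = 3306.203031
det = -162.048·147.906 − 110.466·-63.464 = -16957.257264
x = (5379.265767·147.906 − 110.466·3306.203031) / -16957.257264 = -25.381620
y = (-162.048·3306.203031 − 5379.265767·-63.464) / -16957.257264 = 11.462577
|P − Q| = √((-25.381620 − 23.672)² + (11.462577 − 2.092)²) = 49.940618

49.941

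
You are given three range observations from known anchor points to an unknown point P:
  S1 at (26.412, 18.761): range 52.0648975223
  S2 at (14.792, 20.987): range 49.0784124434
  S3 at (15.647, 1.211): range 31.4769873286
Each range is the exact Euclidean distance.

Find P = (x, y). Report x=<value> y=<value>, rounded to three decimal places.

x=-1.079 y=-25.454

eq1: (x − 26.412)² + (y − 18.761)² = 52.0648975223²
eq2: (x − 14.792)² + (y − 20.987)² = 49.0784124434²
eq3: (x − 15.647)² + (y − 1.211)² = 31.4769873286²
eq3−eq1, eq3−eq2 (x²,y² cancel):
  21.530·x + 35.100·y = -916.679088
  -1.710·x + 39.552·y = -1004.927534
det = 21.530·39.552 − 35.100·-1.710 = 911.575560
x = (-916.679088·39.552 − 35.100·-1004.927534) / 911.575560 = -1.078939
y = (21.530·-1004.927534 − -916.679088·-1.710) / 911.575560 = -25.454402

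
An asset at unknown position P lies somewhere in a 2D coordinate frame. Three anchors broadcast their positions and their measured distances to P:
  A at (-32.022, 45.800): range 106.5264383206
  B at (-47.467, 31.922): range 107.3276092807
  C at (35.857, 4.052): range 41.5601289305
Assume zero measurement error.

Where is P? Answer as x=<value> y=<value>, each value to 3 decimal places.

x=34.400 y=-37.483

eq1: (x + 32.022)² + (y − 45.800)² = 106.5264383206²
eq2: (x + 47.467)² + (y − 31.922)² = 107.3276092807²
eq3: (x − 35.857)² + (y − 4.052)² = 41.5601289305²
eq3−eq1, eq3−eq2 (x²,y² cancel):
  -135.758·x + 83.496·y = -7799.732414
  -166.648·x + 55.740·y = -7821.984377
det = -135.758·55.740 − 83.496·-166.648 = 6347.290488
x = (-7799.732414·55.740 − 83.496·-7821.984377) / 6347.290488 = 34.400084
y = (-135.758·-7821.984377 − -7799.732414·-166.648) / 6347.290488 = -37.482585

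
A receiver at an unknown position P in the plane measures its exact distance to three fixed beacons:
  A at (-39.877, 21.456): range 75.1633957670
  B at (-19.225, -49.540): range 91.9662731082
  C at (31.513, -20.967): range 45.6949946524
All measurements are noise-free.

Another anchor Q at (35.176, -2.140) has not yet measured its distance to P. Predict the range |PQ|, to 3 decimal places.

eq1: (x + 39.877)² + (y − 21.456)² = 75.1633957670²
eq2: (x + 19.225)² + (y + 49.540)² = 91.9662731082²
eq3: (x − 31.513)² + (y + 20.967)² = 45.6949946524²
eq2−eq1, eq2−eq3 (x²,y² cancel):
  -41.304·x + 141.992·y = 2034.982166
  101.476·x + 57.146·y = 4978.634886
det = -41.304·57.146 − 141.992·101.476 = -16769.138576
x = (2034.982166·57.146 − 141.992·4978.634886) / -16769.138576 = 35.221561
y = (-41.304·4978.634886 − 2034.982166·101.476) / -16769.138576 = 24.577254
|P − Q| = √((35.221561 − 35.176)² + (24.577254 − -2.140)²) = 26.717293

26.717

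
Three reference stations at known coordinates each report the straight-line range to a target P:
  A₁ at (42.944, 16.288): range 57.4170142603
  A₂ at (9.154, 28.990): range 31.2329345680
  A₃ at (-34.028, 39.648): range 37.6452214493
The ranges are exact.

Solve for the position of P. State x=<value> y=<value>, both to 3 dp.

eq1: (x − 42.944)² + (y − 16.288)² = 57.4170142603²
eq2: (x − 9.154)² + (y − 28.990)² = 31.2329345680²
eq3: (x + 34.028)² + (y − 39.648)² = 37.6452214493²
eq2−eq1, eq2−eq3 (x²,y² cancel):
  67.580·x − 25.404·y = -1135.947061
  -86.364·x + 21.316·y = 1363.986376
det = 67.580·21.316 − -25.404·-86.364 = -753.455776
x = (-1135.947061·21.316 − -25.404·1363.986376) / -753.455776 = -13.851991
y = (67.580·1363.986376 − -1135.947061·-86.364) / -753.455776 = 7.866066

x=-13.852 y=7.866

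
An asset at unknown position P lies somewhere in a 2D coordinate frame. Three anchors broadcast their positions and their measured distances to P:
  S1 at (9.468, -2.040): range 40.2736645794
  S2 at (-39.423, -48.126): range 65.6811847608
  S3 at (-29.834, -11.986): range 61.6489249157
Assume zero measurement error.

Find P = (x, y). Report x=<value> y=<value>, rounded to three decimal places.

eq1: (x − 9.468)² + (y + 2.040)² = 40.2736645794²
eq2: (x + 39.423)² + (y + 48.126)² = 65.6811847608²
eq3: (x + 29.834)² + (y + 11.986)² = 61.6489249157²
eq3−eq1, eq3−eq2 (x²,y² cancel):
  78.604·x + 19.892·y = 1238.694757
  -19.178·x − 72.280·y = 2323.124965
det = 78.604·-72.280 − 19.892·-19.178 = -5300.008344
x = (1238.694757·-72.280 − 19.892·2323.124965) / -5300.008344 = 25.612122
y = (78.604·2323.124965 − 1238.694757·-19.178) / -5300.008344 = -38.936279

x=25.612 y=-38.936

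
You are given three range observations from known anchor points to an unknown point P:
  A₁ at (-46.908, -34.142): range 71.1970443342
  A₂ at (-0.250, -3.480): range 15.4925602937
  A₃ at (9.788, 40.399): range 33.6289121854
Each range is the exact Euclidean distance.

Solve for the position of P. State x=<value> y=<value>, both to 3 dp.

eq1: (x + 46.908)² + (y + 34.142)² = 71.1970443342²
eq2: (x + 0.250)² + (y + 3.480)² = 15.4925602937²
eq3: (x − 9.788)² + (y − 40.399)² = 33.6289121854²
eq2−eq1, eq2−eq3 (x²,y² cancel):
  -93.316·x − 61.324·y = -1475.135969
  20.076·x + 87.758·y = 824.826935
det = -93.316·87.758 − -61.324·20.076 = -6958.084904
x = (-1475.135969·87.758 − -61.324·824.826935) / -6958.084904 = 11.335489
y = (-93.316·824.826935 − -1475.135969·20.076) / -6958.084904 = 6.805712

x=11.335 y=6.806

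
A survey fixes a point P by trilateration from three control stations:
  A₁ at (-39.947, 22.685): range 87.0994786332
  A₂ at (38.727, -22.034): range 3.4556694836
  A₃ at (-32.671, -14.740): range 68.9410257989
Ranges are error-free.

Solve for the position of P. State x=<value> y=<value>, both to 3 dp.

x=36.083 y=-19.808

eq1: (x + 39.947)² + (y − 22.685)² = 87.0994786332²
eq2: (x − 38.727)² + (y + 22.034)² = 3.4556694836²
eq3: (x + 32.671)² + (y + 14.740)² = 68.9410257989²
eq3−eq2, eq3−eq1 (x²,y² cancel):
  142.796·x − 14.588·y = 5441.539231
  -14.552·x + 74.850·y = -2007.743947
det = 142.796·74.850 − -14.588·-14.552 = 10475.996024
x = (5441.539231·74.850 − -14.588·-2007.743947) / 10475.996024 = 36.083466
y = (142.796·-2007.743947 − 5441.539231·-14.552) / 10475.996024 = -19.808381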